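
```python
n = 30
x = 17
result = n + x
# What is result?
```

Trace (tracking result):
n = 30  # -> n = 30
x = 17  # -> x = 17
result = n + x  # -> result = 47

Answer: 47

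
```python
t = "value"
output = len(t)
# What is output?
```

Answer: 5

Derivation:
Trace (tracking output):
t = 'value'  # -> t = 'value'
output = len(t)  # -> output = 5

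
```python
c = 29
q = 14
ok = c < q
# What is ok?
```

Answer: False

Derivation:
Trace (tracking ok):
c = 29  # -> c = 29
q = 14  # -> q = 14
ok = c < q  # -> ok = False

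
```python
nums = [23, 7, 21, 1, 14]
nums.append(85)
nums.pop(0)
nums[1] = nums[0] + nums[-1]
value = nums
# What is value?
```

Answer: [7, 92, 1, 14, 85]

Derivation:
Trace (tracking value):
nums = [23, 7, 21, 1, 14]  # -> nums = [23, 7, 21, 1, 14]
nums.append(85)  # -> nums = [23, 7, 21, 1, 14, 85]
nums.pop(0)  # -> nums = [7, 21, 1, 14, 85]
nums[1] = nums[0] + nums[-1]  # -> nums = [7, 92, 1, 14, 85]
value = nums  # -> value = [7, 92, 1, 14, 85]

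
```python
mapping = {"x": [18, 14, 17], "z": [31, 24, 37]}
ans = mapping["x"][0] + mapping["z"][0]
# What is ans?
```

Answer: 49

Derivation:
Trace (tracking ans):
mapping = {'x': [18, 14, 17], 'z': [31, 24, 37]}  # -> mapping = {'x': [18, 14, 17], 'z': [31, 24, 37]}
ans = mapping['x'][0] + mapping['z'][0]  # -> ans = 49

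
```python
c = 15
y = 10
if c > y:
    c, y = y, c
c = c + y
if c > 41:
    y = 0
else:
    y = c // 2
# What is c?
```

Trace (tracking c):
c = 15  # -> c = 15
y = 10  # -> y = 10
if c > y:  # condition is True
    c, y = (y, c)  # -> c = 10, y = 15
c = c + y  # -> c = 25
if c > 41:  # condition is False
else:
    y = c // 2  # -> y = 12

Answer: 25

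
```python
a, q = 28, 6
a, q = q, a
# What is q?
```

Trace (tracking q):
a, q = (28, 6)  # -> a = 28, q = 6
a, q = (q, a)  # -> a = 6, q = 28

Answer: 28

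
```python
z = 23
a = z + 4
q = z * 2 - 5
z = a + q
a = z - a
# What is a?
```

Trace (tracking a):
z = 23  # -> z = 23
a = z + 4  # -> a = 27
q = z * 2 - 5  # -> q = 41
z = a + q  # -> z = 68
a = z - a  # -> a = 41

Answer: 41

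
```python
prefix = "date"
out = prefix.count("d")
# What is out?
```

Trace (tracking out):
prefix = 'date'  # -> prefix = 'date'
out = prefix.count('d')  # -> out = 1

Answer: 1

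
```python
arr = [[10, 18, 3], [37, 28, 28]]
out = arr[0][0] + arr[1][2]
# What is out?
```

Answer: 38

Derivation:
Trace (tracking out):
arr = [[10, 18, 3], [37, 28, 28]]  # -> arr = [[10, 18, 3], [37, 28, 28]]
out = arr[0][0] + arr[1][2]  # -> out = 38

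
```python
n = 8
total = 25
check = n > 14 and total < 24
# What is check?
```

Trace (tracking check):
n = 8  # -> n = 8
total = 25  # -> total = 25
check = n > 14 and total < 24  # -> check = False

Answer: False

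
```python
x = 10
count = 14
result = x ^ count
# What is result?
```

Trace (tracking result):
x = 10  # -> x = 10
count = 14  # -> count = 14
result = x ^ count  # -> result = 4

Answer: 4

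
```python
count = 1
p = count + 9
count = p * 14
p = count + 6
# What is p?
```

Trace (tracking p):
count = 1  # -> count = 1
p = count + 9  # -> p = 10
count = p * 14  # -> count = 140
p = count + 6  # -> p = 146

Answer: 146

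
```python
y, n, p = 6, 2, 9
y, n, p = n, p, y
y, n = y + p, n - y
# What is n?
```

Trace (tracking n):
y, n, p = (6, 2, 9)  # -> y = 6, n = 2, p = 9
y, n, p = (n, p, y)  # -> y = 2, n = 9, p = 6
y, n = (y + p, n - y)  # -> y = 8, n = 7

Answer: 7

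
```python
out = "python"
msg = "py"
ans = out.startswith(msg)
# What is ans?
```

Answer: True

Derivation:
Trace (tracking ans):
out = 'python'  # -> out = 'python'
msg = 'py'  # -> msg = 'py'
ans = out.startswith(msg)  # -> ans = True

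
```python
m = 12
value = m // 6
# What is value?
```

Answer: 2

Derivation:
Trace (tracking value):
m = 12  # -> m = 12
value = m // 6  # -> value = 2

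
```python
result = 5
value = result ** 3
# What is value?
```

Trace (tracking value):
result = 5  # -> result = 5
value = result ** 3  # -> value = 125

Answer: 125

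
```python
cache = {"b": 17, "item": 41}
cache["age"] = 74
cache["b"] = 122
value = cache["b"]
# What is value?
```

Answer: 122

Derivation:
Trace (tracking value):
cache = {'b': 17, 'item': 41}  # -> cache = {'b': 17, 'item': 41}
cache['age'] = 74  # -> cache = {'b': 17, 'item': 41, 'age': 74}
cache['b'] = 122  # -> cache = {'b': 122, 'item': 41, 'age': 74}
value = cache['b']  # -> value = 122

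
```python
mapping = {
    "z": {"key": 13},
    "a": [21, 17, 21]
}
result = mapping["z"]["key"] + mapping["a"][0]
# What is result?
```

Answer: 34

Derivation:
Trace (tracking result):
mapping = {'z': {'key': 13}, 'a': [21, 17, 21]}  # -> mapping = {'z': {'key': 13}, 'a': [21, 17, 21]}
result = mapping['z']['key'] + mapping['a'][0]  # -> result = 34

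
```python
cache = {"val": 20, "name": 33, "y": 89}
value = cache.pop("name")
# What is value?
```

Trace (tracking value):
cache = {'val': 20, 'name': 33, 'y': 89}  # -> cache = {'val': 20, 'name': 33, 'y': 89}
value = cache.pop('name')  # -> value = 33

Answer: 33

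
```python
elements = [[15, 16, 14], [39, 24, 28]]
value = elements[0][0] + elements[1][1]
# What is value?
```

Trace (tracking value):
elements = [[15, 16, 14], [39, 24, 28]]  # -> elements = [[15, 16, 14], [39, 24, 28]]
value = elements[0][0] + elements[1][1]  # -> value = 39

Answer: 39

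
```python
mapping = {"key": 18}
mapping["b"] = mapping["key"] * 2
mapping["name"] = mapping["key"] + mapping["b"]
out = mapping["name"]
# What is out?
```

Answer: 54

Derivation:
Trace (tracking out):
mapping = {'key': 18}  # -> mapping = {'key': 18}
mapping['b'] = mapping['key'] * 2  # -> mapping = {'key': 18, 'b': 36}
mapping['name'] = mapping['key'] + mapping['b']  # -> mapping = {'key': 18, 'b': 36, 'name': 54}
out = mapping['name']  # -> out = 54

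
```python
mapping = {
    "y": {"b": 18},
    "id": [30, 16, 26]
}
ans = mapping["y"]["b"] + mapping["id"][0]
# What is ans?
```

Trace (tracking ans):
mapping = {'y': {'b': 18}, 'id': [30, 16, 26]}  # -> mapping = {'y': {'b': 18}, 'id': [30, 16, 26]}
ans = mapping['y']['b'] + mapping['id'][0]  # -> ans = 48

Answer: 48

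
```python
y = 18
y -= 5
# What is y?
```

Answer: 13

Derivation:
Trace (tracking y):
y = 18  # -> y = 18
y -= 5  # -> y = 13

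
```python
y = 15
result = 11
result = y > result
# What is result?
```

Trace (tracking result):
y = 15  # -> y = 15
result = 11  # -> result = 11
result = y > result  # -> result = True

Answer: True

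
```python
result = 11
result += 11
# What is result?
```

Trace (tracking result):
result = 11  # -> result = 11
result += 11  # -> result = 22

Answer: 22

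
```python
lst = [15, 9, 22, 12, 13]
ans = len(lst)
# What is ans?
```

Answer: 5

Derivation:
Trace (tracking ans):
lst = [15, 9, 22, 12, 13]  # -> lst = [15, 9, 22, 12, 13]
ans = len(lst)  # -> ans = 5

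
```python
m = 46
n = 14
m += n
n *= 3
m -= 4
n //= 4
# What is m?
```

Answer: 56

Derivation:
Trace (tracking m):
m = 46  # -> m = 46
n = 14  # -> n = 14
m += n  # -> m = 60
n *= 3  # -> n = 42
m -= 4  # -> m = 56
n //= 4  # -> n = 10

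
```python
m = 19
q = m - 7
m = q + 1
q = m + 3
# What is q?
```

Answer: 16

Derivation:
Trace (tracking q):
m = 19  # -> m = 19
q = m - 7  # -> q = 12
m = q + 1  # -> m = 13
q = m + 3  # -> q = 16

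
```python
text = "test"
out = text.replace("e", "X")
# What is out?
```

Answer: 'tXst'

Derivation:
Trace (tracking out):
text = 'test'  # -> text = 'test'
out = text.replace('e', 'X')  # -> out = 'tXst'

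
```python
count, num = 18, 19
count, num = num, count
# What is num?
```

Answer: 18

Derivation:
Trace (tracking num):
count, num = (18, 19)  # -> count = 18, num = 19
count, num = (num, count)  # -> count = 19, num = 18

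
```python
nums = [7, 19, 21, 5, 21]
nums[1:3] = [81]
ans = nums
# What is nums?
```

Answer: [7, 81, 5, 21]

Derivation:
Trace (tracking nums):
nums = [7, 19, 21, 5, 21]  # -> nums = [7, 19, 21, 5, 21]
nums[1:3] = [81]  # -> nums = [7, 81, 5, 21]
ans = nums  # -> ans = [7, 81, 5, 21]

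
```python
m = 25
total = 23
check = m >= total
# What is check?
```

Trace (tracking check):
m = 25  # -> m = 25
total = 23  # -> total = 23
check = m >= total  # -> check = True

Answer: True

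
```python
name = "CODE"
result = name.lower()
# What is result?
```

Answer: 'code'

Derivation:
Trace (tracking result):
name = 'CODE'  # -> name = 'CODE'
result = name.lower()  # -> result = 'code'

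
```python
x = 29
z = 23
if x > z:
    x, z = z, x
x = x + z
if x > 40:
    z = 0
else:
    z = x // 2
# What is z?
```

Trace (tracking z):
x = 29  # -> x = 29
z = 23  # -> z = 23
if x > z:  # condition is True
    x, z = (z, x)  # -> x = 23, z = 29
x = x + z  # -> x = 52
if x > 40:  # condition is True
    z = 0  # -> z = 0

Answer: 0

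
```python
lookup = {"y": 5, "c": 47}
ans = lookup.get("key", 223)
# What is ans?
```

Trace (tracking ans):
lookup = {'y': 5, 'c': 47}  # -> lookup = {'y': 5, 'c': 47}
ans = lookup.get('key', 223)  # -> ans = 223

Answer: 223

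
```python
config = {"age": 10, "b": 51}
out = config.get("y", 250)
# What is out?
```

Trace (tracking out):
config = {'age': 10, 'b': 51}  # -> config = {'age': 10, 'b': 51}
out = config.get('y', 250)  # -> out = 250

Answer: 250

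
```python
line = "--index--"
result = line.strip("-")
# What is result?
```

Trace (tracking result):
line = '--index--'  # -> line = '--index--'
result = line.strip('-')  # -> result = 'index'

Answer: 'index'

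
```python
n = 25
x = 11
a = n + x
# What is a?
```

Answer: 36

Derivation:
Trace (tracking a):
n = 25  # -> n = 25
x = 11  # -> x = 11
a = n + x  # -> a = 36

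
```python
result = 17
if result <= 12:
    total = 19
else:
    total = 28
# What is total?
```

Answer: 28

Derivation:
Trace (tracking total):
result = 17  # -> result = 17
if result <= 12:  # condition is False
else:
    total = 28  # -> total = 28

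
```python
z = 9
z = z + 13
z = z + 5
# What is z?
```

Trace (tracking z):
z = 9  # -> z = 9
z = z + 13  # -> z = 22
z = z + 5  # -> z = 27

Answer: 27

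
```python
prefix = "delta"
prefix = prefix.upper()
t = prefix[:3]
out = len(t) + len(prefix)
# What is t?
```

Trace (tracking t):
prefix = 'delta'  # -> prefix = 'delta'
prefix = prefix.upper()  # -> prefix = 'DELTA'
t = prefix[:3]  # -> t = 'DEL'
out = len(t) + len(prefix)  # -> out = 8

Answer: 'DEL'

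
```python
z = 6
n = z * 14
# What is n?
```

Answer: 84

Derivation:
Trace (tracking n):
z = 6  # -> z = 6
n = z * 14  # -> n = 84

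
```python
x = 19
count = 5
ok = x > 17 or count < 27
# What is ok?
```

Trace (tracking ok):
x = 19  # -> x = 19
count = 5  # -> count = 5
ok = x > 17 or count < 27  # -> ok = True

Answer: True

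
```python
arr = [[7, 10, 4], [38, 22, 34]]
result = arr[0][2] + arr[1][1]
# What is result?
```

Trace (tracking result):
arr = [[7, 10, 4], [38, 22, 34]]  # -> arr = [[7, 10, 4], [38, 22, 34]]
result = arr[0][2] + arr[1][1]  # -> result = 26

Answer: 26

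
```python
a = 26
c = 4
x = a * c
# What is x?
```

Trace (tracking x):
a = 26  # -> a = 26
c = 4  # -> c = 4
x = a * c  # -> x = 104

Answer: 104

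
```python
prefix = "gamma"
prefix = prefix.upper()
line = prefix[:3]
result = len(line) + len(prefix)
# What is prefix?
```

Trace (tracking prefix):
prefix = 'gamma'  # -> prefix = 'gamma'
prefix = prefix.upper()  # -> prefix = 'GAMMA'
line = prefix[:3]  # -> line = 'GAM'
result = len(line) + len(prefix)  # -> result = 8

Answer: 'GAMMA'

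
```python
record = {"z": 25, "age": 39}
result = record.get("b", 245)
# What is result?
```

Answer: 245

Derivation:
Trace (tracking result):
record = {'z': 25, 'age': 39}  # -> record = {'z': 25, 'age': 39}
result = record.get('b', 245)  # -> result = 245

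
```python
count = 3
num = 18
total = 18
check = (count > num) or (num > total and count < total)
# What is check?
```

Answer: False

Derivation:
Trace (tracking check):
count = 3  # -> count = 3
num = 18  # -> num = 18
total = 18  # -> total = 18
check = count > num or (num > total and count < total)  # -> check = False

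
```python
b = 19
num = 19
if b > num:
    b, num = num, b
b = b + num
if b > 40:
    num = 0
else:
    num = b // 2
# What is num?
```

Answer: 19

Derivation:
Trace (tracking num):
b = 19  # -> b = 19
num = 19  # -> num = 19
if b > num:  # condition is False
b = b + num  # -> b = 38
if b > 40:  # condition is False
else:
    num = b // 2  # -> num = 19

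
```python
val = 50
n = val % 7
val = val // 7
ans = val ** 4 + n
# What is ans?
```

Answer: 2402

Derivation:
Trace (tracking ans):
val = 50  # -> val = 50
n = val % 7  # -> n = 1
val = val // 7  # -> val = 7
ans = val ** 4 + n  # -> ans = 2402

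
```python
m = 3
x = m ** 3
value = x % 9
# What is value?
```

Answer: 0

Derivation:
Trace (tracking value):
m = 3  # -> m = 3
x = m ** 3  # -> x = 27
value = x % 9  # -> value = 0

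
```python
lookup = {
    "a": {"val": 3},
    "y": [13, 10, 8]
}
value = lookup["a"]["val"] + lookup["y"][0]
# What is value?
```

Trace (tracking value):
lookup = {'a': {'val': 3}, 'y': [13, 10, 8]}  # -> lookup = {'a': {'val': 3}, 'y': [13, 10, 8]}
value = lookup['a']['val'] + lookup['y'][0]  # -> value = 16

Answer: 16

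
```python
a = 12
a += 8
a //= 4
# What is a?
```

Answer: 5

Derivation:
Trace (tracking a):
a = 12  # -> a = 12
a += 8  # -> a = 20
a //= 4  # -> a = 5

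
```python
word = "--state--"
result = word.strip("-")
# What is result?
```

Trace (tracking result):
word = '--state--'  # -> word = '--state--'
result = word.strip('-')  # -> result = 'state'

Answer: 'state'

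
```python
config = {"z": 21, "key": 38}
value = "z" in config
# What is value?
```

Answer: True

Derivation:
Trace (tracking value):
config = {'z': 21, 'key': 38}  # -> config = {'z': 21, 'key': 38}
value = 'z' in config  # -> value = True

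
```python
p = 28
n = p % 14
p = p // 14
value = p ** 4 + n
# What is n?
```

Trace (tracking n):
p = 28  # -> p = 28
n = p % 14  # -> n = 0
p = p // 14  # -> p = 2
value = p ** 4 + n  # -> value = 16

Answer: 0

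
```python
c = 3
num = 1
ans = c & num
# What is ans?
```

Trace (tracking ans):
c = 3  # -> c = 3
num = 1  # -> num = 1
ans = c & num  # -> ans = 1

Answer: 1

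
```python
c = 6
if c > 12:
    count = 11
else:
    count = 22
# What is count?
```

Trace (tracking count):
c = 6  # -> c = 6
if c > 12:  # condition is False
else:
    count = 22  # -> count = 22

Answer: 22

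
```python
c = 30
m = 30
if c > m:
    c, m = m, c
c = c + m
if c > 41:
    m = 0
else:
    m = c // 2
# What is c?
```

Trace (tracking c):
c = 30  # -> c = 30
m = 30  # -> m = 30
if c > m:  # condition is False
c = c + m  # -> c = 60
if c > 41:  # condition is True
    m = 0  # -> m = 0

Answer: 60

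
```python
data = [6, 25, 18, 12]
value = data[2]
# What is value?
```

Trace (tracking value):
data = [6, 25, 18, 12]  # -> data = [6, 25, 18, 12]
value = data[2]  # -> value = 18

Answer: 18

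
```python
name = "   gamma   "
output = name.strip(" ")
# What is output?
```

Answer: 'gamma'

Derivation:
Trace (tracking output):
name = '   gamma   '  # -> name = '   gamma   '
output = name.strip(' ')  # -> output = 'gamma'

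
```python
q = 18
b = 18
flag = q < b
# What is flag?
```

Answer: False

Derivation:
Trace (tracking flag):
q = 18  # -> q = 18
b = 18  # -> b = 18
flag = q < b  # -> flag = False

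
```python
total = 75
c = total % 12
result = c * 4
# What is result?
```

Trace (tracking result):
total = 75  # -> total = 75
c = total % 12  # -> c = 3
result = c * 4  # -> result = 12

Answer: 12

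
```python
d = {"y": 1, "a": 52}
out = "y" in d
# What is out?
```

Answer: True

Derivation:
Trace (tracking out):
d = {'y': 1, 'a': 52}  # -> d = {'y': 1, 'a': 52}
out = 'y' in d  # -> out = True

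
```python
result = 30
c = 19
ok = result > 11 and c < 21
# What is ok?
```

Answer: True

Derivation:
Trace (tracking ok):
result = 30  # -> result = 30
c = 19  # -> c = 19
ok = result > 11 and c < 21  # -> ok = True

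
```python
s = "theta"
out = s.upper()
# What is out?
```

Answer: 'THETA'

Derivation:
Trace (tracking out):
s = 'theta'  # -> s = 'theta'
out = s.upper()  # -> out = 'THETA'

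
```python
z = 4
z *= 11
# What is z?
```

Trace (tracking z):
z = 4  # -> z = 4
z *= 11  # -> z = 44

Answer: 44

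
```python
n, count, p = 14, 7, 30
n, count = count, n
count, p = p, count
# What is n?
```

Trace (tracking n):
n, count, p = (14, 7, 30)  # -> n = 14, count = 7, p = 30
n, count = (count, n)  # -> n = 7, count = 14
count, p = (p, count)  # -> count = 30, p = 14

Answer: 7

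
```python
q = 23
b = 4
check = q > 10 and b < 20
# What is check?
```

Trace (tracking check):
q = 23  # -> q = 23
b = 4  # -> b = 4
check = q > 10 and b < 20  # -> check = True

Answer: True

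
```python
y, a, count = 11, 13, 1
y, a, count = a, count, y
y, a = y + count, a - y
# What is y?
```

Answer: 24

Derivation:
Trace (tracking y):
y, a, count = (11, 13, 1)  # -> y = 11, a = 13, count = 1
y, a, count = (a, count, y)  # -> y = 13, a = 1, count = 11
y, a = (y + count, a - y)  # -> y = 24, a = -12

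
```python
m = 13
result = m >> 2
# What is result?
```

Trace (tracking result):
m = 13  # -> m = 13
result = m >> 2  # -> result = 3

Answer: 3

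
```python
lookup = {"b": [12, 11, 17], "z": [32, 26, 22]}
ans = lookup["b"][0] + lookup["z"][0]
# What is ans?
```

Trace (tracking ans):
lookup = {'b': [12, 11, 17], 'z': [32, 26, 22]}  # -> lookup = {'b': [12, 11, 17], 'z': [32, 26, 22]}
ans = lookup['b'][0] + lookup['z'][0]  # -> ans = 44

Answer: 44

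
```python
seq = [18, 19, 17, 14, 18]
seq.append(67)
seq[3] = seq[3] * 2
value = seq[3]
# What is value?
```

Answer: 28

Derivation:
Trace (tracking value):
seq = [18, 19, 17, 14, 18]  # -> seq = [18, 19, 17, 14, 18]
seq.append(67)  # -> seq = [18, 19, 17, 14, 18, 67]
seq[3] = seq[3] * 2  # -> seq = [18, 19, 17, 28, 18, 67]
value = seq[3]  # -> value = 28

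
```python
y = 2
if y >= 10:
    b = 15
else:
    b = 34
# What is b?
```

Trace (tracking b):
y = 2  # -> y = 2
if y >= 10:  # condition is False
else:
    b = 34  # -> b = 34

Answer: 34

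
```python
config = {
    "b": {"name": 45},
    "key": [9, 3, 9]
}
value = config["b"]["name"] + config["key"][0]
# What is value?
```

Answer: 54

Derivation:
Trace (tracking value):
config = {'b': {'name': 45}, 'key': [9, 3, 9]}  # -> config = {'b': {'name': 45}, 'key': [9, 3, 9]}
value = config['b']['name'] + config['key'][0]  # -> value = 54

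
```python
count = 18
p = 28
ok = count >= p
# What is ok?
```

Answer: False

Derivation:
Trace (tracking ok):
count = 18  # -> count = 18
p = 28  # -> p = 28
ok = count >= p  # -> ok = False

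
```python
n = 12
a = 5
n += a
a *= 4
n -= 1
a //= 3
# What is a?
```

Answer: 6

Derivation:
Trace (tracking a):
n = 12  # -> n = 12
a = 5  # -> a = 5
n += a  # -> n = 17
a *= 4  # -> a = 20
n -= 1  # -> n = 16
a //= 3  # -> a = 6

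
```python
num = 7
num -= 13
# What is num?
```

Answer: -6

Derivation:
Trace (tracking num):
num = 7  # -> num = 7
num -= 13  # -> num = -6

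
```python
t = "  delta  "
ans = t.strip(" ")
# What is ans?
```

Trace (tracking ans):
t = '  delta  '  # -> t = '  delta  '
ans = t.strip(' ')  # -> ans = 'delta'

Answer: 'delta'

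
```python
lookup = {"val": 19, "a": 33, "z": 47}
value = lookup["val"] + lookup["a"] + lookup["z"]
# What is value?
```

Answer: 99

Derivation:
Trace (tracking value):
lookup = {'val': 19, 'a': 33, 'z': 47}  # -> lookup = {'val': 19, 'a': 33, 'z': 47}
value = lookup['val'] + lookup['a'] + lookup['z']  # -> value = 99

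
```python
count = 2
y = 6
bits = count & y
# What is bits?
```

Trace (tracking bits):
count = 2  # -> count = 2
y = 6  # -> y = 6
bits = count & y  # -> bits = 2

Answer: 2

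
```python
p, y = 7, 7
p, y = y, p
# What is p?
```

Trace (tracking p):
p, y = (7, 7)  # -> p = 7, y = 7
p, y = (y, p)  # -> p = 7, y = 7

Answer: 7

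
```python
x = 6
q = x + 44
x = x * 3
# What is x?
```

Answer: 18

Derivation:
Trace (tracking x):
x = 6  # -> x = 6
q = x + 44  # -> q = 50
x = x * 3  # -> x = 18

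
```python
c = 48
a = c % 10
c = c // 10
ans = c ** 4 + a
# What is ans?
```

Trace (tracking ans):
c = 48  # -> c = 48
a = c % 10  # -> a = 8
c = c // 10  # -> c = 4
ans = c ** 4 + a  # -> ans = 264

Answer: 264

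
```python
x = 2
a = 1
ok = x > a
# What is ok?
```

Answer: True

Derivation:
Trace (tracking ok):
x = 2  # -> x = 2
a = 1  # -> a = 1
ok = x > a  # -> ok = True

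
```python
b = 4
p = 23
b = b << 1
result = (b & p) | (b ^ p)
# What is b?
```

Answer: 8

Derivation:
Trace (tracking b):
b = 4  # -> b = 4
p = 23  # -> p = 23
b = b << 1  # -> b = 8
result = b & p | b ^ p  # -> result = 31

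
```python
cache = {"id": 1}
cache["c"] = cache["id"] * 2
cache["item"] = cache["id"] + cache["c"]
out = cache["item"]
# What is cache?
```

Trace (tracking cache):
cache = {'id': 1}  # -> cache = {'id': 1}
cache['c'] = cache['id'] * 2  # -> cache = {'id': 1, 'c': 2}
cache['item'] = cache['id'] + cache['c']  # -> cache = {'id': 1, 'c': 2, 'item': 3}
out = cache['item']  # -> out = 3

Answer: {'id': 1, 'c': 2, 'item': 3}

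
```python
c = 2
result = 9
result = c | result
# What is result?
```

Trace (tracking result):
c = 2  # -> c = 2
result = 9  # -> result = 9
result = c | result  # -> result = 11

Answer: 11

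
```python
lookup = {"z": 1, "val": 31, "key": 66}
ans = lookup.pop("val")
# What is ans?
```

Trace (tracking ans):
lookup = {'z': 1, 'val': 31, 'key': 66}  # -> lookup = {'z': 1, 'val': 31, 'key': 66}
ans = lookup.pop('val')  # -> ans = 31

Answer: 31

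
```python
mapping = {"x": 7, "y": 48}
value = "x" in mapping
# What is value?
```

Answer: True

Derivation:
Trace (tracking value):
mapping = {'x': 7, 'y': 48}  # -> mapping = {'x': 7, 'y': 48}
value = 'x' in mapping  # -> value = True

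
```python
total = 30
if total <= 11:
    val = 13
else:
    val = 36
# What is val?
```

Answer: 36

Derivation:
Trace (tracking val):
total = 30  # -> total = 30
if total <= 11:  # condition is False
else:
    val = 36  # -> val = 36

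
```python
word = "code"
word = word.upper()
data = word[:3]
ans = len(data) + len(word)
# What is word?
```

Answer: 'CODE'

Derivation:
Trace (tracking word):
word = 'code'  # -> word = 'code'
word = word.upper()  # -> word = 'CODE'
data = word[:3]  # -> data = 'COD'
ans = len(data) + len(word)  # -> ans = 7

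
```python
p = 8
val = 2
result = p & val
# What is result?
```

Answer: 0

Derivation:
Trace (tracking result):
p = 8  # -> p = 8
val = 2  # -> val = 2
result = p & val  # -> result = 0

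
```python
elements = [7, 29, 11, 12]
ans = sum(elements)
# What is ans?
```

Trace (tracking ans):
elements = [7, 29, 11, 12]  # -> elements = [7, 29, 11, 12]
ans = sum(elements)  # -> ans = 59

Answer: 59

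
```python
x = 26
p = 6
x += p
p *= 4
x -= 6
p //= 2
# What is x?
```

Answer: 26

Derivation:
Trace (tracking x):
x = 26  # -> x = 26
p = 6  # -> p = 6
x += p  # -> x = 32
p *= 4  # -> p = 24
x -= 6  # -> x = 26
p //= 2  # -> p = 12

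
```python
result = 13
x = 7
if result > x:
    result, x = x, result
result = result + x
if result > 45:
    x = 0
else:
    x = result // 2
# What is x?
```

Answer: 10

Derivation:
Trace (tracking x):
result = 13  # -> result = 13
x = 7  # -> x = 7
if result > x:  # condition is True
    result, x = (x, result)  # -> result = 7, x = 13
result = result + x  # -> result = 20
if result > 45:  # condition is False
else:
    x = result // 2  # -> x = 10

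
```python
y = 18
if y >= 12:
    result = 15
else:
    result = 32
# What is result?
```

Trace (tracking result):
y = 18  # -> y = 18
if y >= 12:  # condition is True
    result = 15  # -> result = 15

Answer: 15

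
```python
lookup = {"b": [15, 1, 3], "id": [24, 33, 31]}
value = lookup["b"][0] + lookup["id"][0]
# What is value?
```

Trace (tracking value):
lookup = {'b': [15, 1, 3], 'id': [24, 33, 31]}  # -> lookup = {'b': [15, 1, 3], 'id': [24, 33, 31]}
value = lookup['b'][0] + lookup['id'][0]  # -> value = 39

Answer: 39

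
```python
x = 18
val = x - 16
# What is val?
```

Trace (tracking val):
x = 18  # -> x = 18
val = x - 16  # -> val = 2

Answer: 2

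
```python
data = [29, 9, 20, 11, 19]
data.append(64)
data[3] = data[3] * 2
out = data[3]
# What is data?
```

Trace (tracking data):
data = [29, 9, 20, 11, 19]  # -> data = [29, 9, 20, 11, 19]
data.append(64)  # -> data = [29, 9, 20, 11, 19, 64]
data[3] = data[3] * 2  # -> data = [29, 9, 20, 22, 19, 64]
out = data[3]  # -> out = 22

Answer: [29, 9, 20, 22, 19, 64]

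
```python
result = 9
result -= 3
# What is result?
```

Answer: 6

Derivation:
Trace (tracking result):
result = 9  # -> result = 9
result -= 3  # -> result = 6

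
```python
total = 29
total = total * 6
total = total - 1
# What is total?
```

Answer: 173

Derivation:
Trace (tracking total):
total = 29  # -> total = 29
total = total * 6  # -> total = 174
total = total - 1  # -> total = 173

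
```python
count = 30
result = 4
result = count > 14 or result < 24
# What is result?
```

Answer: True

Derivation:
Trace (tracking result):
count = 30  # -> count = 30
result = 4  # -> result = 4
result = count > 14 or result < 24  # -> result = True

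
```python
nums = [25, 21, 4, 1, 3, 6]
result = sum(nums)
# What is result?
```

Trace (tracking result):
nums = [25, 21, 4, 1, 3, 6]  # -> nums = [25, 21, 4, 1, 3, 6]
result = sum(nums)  # -> result = 60

Answer: 60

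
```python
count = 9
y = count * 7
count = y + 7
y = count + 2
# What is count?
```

Answer: 70

Derivation:
Trace (tracking count):
count = 9  # -> count = 9
y = count * 7  # -> y = 63
count = y + 7  # -> count = 70
y = count + 2  # -> y = 72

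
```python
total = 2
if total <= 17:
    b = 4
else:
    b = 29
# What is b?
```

Answer: 4

Derivation:
Trace (tracking b):
total = 2  # -> total = 2
if total <= 17:  # condition is True
    b = 4  # -> b = 4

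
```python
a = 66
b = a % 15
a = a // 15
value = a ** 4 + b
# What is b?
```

Answer: 6

Derivation:
Trace (tracking b):
a = 66  # -> a = 66
b = a % 15  # -> b = 6
a = a // 15  # -> a = 4
value = a ** 4 + b  # -> value = 262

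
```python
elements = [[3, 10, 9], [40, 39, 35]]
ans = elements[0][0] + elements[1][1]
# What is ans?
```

Answer: 42

Derivation:
Trace (tracking ans):
elements = [[3, 10, 9], [40, 39, 35]]  # -> elements = [[3, 10, 9], [40, 39, 35]]
ans = elements[0][0] + elements[1][1]  # -> ans = 42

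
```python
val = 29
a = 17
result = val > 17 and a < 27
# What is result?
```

Answer: True

Derivation:
Trace (tracking result):
val = 29  # -> val = 29
a = 17  # -> a = 17
result = val > 17 and a < 27  # -> result = True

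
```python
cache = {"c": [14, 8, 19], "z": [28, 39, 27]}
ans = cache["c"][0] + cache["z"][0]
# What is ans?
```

Answer: 42

Derivation:
Trace (tracking ans):
cache = {'c': [14, 8, 19], 'z': [28, 39, 27]}  # -> cache = {'c': [14, 8, 19], 'z': [28, 39, 27]}
ans = cache['c'][0] + cache['z'][0]  # -> ans = 42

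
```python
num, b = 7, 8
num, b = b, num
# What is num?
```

Trace (tracking num):
num, b = (7, 8)  # -> num = 7, b = 8
num, b = (b, num)  # -> num = 8, b = 7

Answer: 8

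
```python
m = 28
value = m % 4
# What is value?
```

Answer: 0

Derivation:
Trace (tracking value):
m = 28  # -> m = 28
value = m % 4  # -> value = 0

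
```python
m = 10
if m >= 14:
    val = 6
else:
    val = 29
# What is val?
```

Answer: 29

Derivation:
Trace (tracking val):
m = 10  # -> m = 10
if m >= 14:  # condition is False
else:
    val = 29  # -> val = 29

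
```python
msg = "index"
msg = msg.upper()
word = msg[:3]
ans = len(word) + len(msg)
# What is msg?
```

Trace (tracking msg):
msg = 'index'  # -> msg = 'index'
msg = msg.upper()  # -> msg = 'INDEX'
word = msg[:3]  # -> word = 'IND'
ans = len(word) + len(msg)  # -> ans = 8

Answer: 'INDEX'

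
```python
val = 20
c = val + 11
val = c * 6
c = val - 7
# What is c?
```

Trace (tracking c):
val = 20  # -> val = 20
c = val + 11  # -> c = 31
val = c * 6  # -> val = 186
c = val - 7  # -> c = 179

Answer: 179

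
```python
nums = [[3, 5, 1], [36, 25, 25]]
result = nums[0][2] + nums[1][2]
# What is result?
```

Trace (tracking result):
nums = [[3, 5, 1], [36, 25, 25]]  # -> nums = [[3, 5, 1], [36, 25, 25]]
result = nums[0][2] + nums[1][2]  # -> result = 26

Answer: 26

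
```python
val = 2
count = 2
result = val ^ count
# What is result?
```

Answer: 0

Derivation:
Trace (tracking result):
val = 2  # -> val = 2
count = 2  # -> count = 2
result = val ^ count  # -> result = 0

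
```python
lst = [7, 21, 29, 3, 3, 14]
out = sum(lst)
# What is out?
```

Trace (tracking out):
lst = [7, 21, 29, 3, 3, 14]  # -> lst = [7, 21, 29, 3, 3, 14]
out = sum(lst)  # -> out = 77

Answer: 77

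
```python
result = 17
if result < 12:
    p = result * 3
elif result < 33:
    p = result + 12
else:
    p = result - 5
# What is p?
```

Answer: 29

Derivation:
Trace (tracking p):
result = 17  # -> result = 17
if result < 12:  # condition is False
elif result < 33:  # condition is True
    p = result + 12  # -> p = 29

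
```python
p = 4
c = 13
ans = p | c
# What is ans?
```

Answer: 13

Derivation:
Trace (tracking ans):
p = 4  # -> p = 4
c = 13  # -> c = 13
ans = p | c  # -> ans = 13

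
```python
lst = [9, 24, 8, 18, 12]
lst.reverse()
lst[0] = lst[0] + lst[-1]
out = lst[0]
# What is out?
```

Trace (tracking out):
lst = [9, 24, 8, 18, 12]  # -> lst = [9, 24, 8, 18, 12]
lst.reverse()  # -> lst = [12, 18, 8, 24, 9]
lst[0] = lst[0] + lst[-1]  # -> lst = [21, 18, 8, 24, 9]
out = lst[0]  # -> out = 21

Answer: 21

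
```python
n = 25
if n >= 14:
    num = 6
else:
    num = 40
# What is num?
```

Trace (tracking num):
n = 25  # -> n = 25
if n >= 14:  # condition is True
    num = 6  # -> num = 6

Answer: 6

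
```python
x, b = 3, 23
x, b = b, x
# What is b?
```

Answer: 3

Derivation:
Trace (tracking b):
x, b = (3, 23)  # -> x = 3, b = 23
x, b = (b, x)  # -> x = 23, b = 3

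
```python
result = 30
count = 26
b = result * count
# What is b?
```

Answer: 780

Derivation:
Trace (tracking b):
result = 30  # -> result = 30
count = 26  # -> count = 26
b = result * count  # -> b = 780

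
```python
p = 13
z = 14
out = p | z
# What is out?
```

Answer: 15

Derivation:
Trace (tracking out):
p = 13  # -> p = 13
z = 14  # -> z = 14
out = p | z  # -> out = 15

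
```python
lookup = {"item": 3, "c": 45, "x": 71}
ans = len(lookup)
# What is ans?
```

Trace (tracking ans):
lookup = {'item': 3, 'c': 45, 'x': 71}  # -> lookup = {'item': 3, 'c': 45, 'x': 71}
ans = len(lookup)  # -> ans = 3

Answer: 3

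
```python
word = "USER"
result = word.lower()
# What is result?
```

Trace (tracking result):
word = 'USER'  # -> word = 'USER'
result = word.lower()  # -> result = 'user'

Answer: 'user'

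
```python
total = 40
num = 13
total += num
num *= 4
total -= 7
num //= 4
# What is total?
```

Answer: 46

Derivation:
Trace (tracking total):
total = 40  # -> total = 40
num = 13  # -> num = 13
total += num  # -> total = 53
num *= 4  # -> num = 52
total -= 7  # -> total = 46
num //= 4  # -> num = 13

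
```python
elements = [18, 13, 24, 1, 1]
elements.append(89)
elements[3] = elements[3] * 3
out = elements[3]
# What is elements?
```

Answer: [18, 13, 24, 3, 1, 89]

Derivation:
Trace (tracking elements):
elements = [18, 13, 24, 1, 1]  # -> elements = [18, 13, 24, 1, 1]
elements.append(89)  # -> elements = [18, 13, 24, 1, 1, 89]
elements[3] = elements[3] * 3  # -> elements = [18, 13, 24, 3, 1, 89]
out = elements[3]  # -> out = 3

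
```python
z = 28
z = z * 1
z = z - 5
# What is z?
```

Trace (tracking z):
z = 28  # -> z = 28
z = z * 1  # -> z = 28
z = z - 5  # -> z = 23

Answer: 23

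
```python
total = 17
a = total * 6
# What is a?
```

Answer: 102

Derivation:
Trace (tracking a):
total = 17  # -> total = 17
a = total * 6  # -> a = 102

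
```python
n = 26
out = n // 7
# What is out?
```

Answer: 3

Derivation:
Trace (tracking out):
n = 26  # -> n = 26
out = n // 7  # -> out = 3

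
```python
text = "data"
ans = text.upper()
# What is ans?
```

Trace (tracking ans):
text = 'data'  # -> text = 'data'
ans = text.upper()  # -> ans = 'DATA'

Answer: 'DATA'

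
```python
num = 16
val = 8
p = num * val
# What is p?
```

Trace (tracking p):
num = 16  # -> num = 16
val = 8  # -> val = 8
p = num * val  # -> p = 128

Answer: 128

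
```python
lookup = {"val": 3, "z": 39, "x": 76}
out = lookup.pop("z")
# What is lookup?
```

Trace (tracking lookup):
lookup = {'val': 3, 'z': 39, 'x': 76}  # -> lookup = {'val': 3, 'z': 39, 'x': 76}
out = lookup.pop('z')  # -> out = 39

Answer: {'val': 3, 'x': 76}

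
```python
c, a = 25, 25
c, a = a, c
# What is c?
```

Trace (tracking c):
c, a = (25, 25)  # -> c = 25, a = 25
c, a = (a, c)  # -> c = 25, a = 25

Answer: 25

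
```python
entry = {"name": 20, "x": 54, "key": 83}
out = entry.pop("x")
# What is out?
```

Trace (tracking out):
entry = {'name': 20, 'x': 54, 'key': 83}  # -> entry = {'name': 20, 'x': 54, 'key': 83}
out = entry.pop('x')  # -> out = 54

Answer: 54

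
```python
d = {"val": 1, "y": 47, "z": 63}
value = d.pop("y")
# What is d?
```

Answer: {'val': 1, 'z': 63}

Derivation:
Trace (tracking d):
d = {'val': 1, 'y': 47, 'z': 63}  # -> d = {'val': 1, 'y': 47, 'z': 63}
value = d.pop('y')  # -> value = 47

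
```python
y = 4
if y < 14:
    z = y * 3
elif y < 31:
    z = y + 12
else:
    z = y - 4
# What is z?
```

Trace (tracking z):
y = 4  # -> y = 4
if y < 14:  # condition is True
    z = y * 3  # -> z = 12

Answer: 12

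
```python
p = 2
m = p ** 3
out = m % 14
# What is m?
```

Answer: 8

Derivation:
Trace (tracking m):
p = 2  # -> p = 2
m = p ** 3  # -> m = 8
out = m % 14  # -> out = 8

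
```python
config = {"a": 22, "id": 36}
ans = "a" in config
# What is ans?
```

Trace (tracking ans):
config = {'a': 22, 'id': 36}  # -> config = {'a': 22, 'id': 36}
ans = 'a' in config  # -> ans = True

Answer: True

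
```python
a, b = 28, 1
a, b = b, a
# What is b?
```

Trace (tracking b):
a, b = (28, 1)  # -> a = 28, b = 1
a, b = (b, a)  # -> a = 1, b = 28

Answer: 28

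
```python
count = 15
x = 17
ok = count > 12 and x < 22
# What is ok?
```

Trace (tracking ok):
count = 15  # -> count = 15
x = 17  # -> x = 17
ok = count > 12 and x < 22  # -> ok = True

Answer: True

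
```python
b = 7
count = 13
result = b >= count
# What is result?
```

Answer: False

Derivation:
Trace (tracking result):
b = 7  # -> b = 7
count = 13  # -> count = 13
result = b >= count  # -> result = False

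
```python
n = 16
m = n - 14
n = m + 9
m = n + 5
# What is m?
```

Answer: 16

Derivation:
Trace (tracking m):
n = 16  # -> n = 16
m = n - 14  # -> m = 2
n = m + 9  # -> n = 11
m = n + 5  # -> m = 16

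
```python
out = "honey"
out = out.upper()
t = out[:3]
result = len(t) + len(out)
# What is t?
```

Trace (tracking t):
out = 'honey'  # -> out = 'honey'
out = out.upper()  # -> out = 'HONEY'
t = out[:3]  # -> t = 'HON'
result = len(t) + len(out)  # -> result = 8

Answer: 'HON'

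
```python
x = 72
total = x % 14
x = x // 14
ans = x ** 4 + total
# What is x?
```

Answer: 5

Derivation:
Trace (tracking x):
x = 72  # -> x = 72
total = x % 14  # -> total = 2
x = x // 14  # -> x = 5
ans = x ** 4 + total  # -> ans = 627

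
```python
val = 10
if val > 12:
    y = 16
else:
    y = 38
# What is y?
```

Answer: 38

Derivation:
Trace (tracking y):
val = 10  # -> val = 10
if val > 12:  # condition is False
else:
    y = 38  # -> y = 38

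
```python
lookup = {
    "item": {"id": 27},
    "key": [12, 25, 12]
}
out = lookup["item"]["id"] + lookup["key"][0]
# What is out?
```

Answer: 39

Derivation:
Trace (tracking out):
lookup = {'item': {'id': 27}, 'key': [12, 25, 12]}  # -> lookup = {'item': {'id': 27}, 'key': [12, 25, 12]}
out = lookup['item']['id'] + lookup['key'][0]  # -> out = 39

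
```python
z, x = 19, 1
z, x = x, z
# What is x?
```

Answer: 19

Derivation:
Trace (tracking x):
z, x = (19, 1)  # -> z = 19, x = 1
z, x = (x, z)  # -> z = 1, x = 19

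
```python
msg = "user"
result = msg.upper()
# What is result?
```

Answer: 'USER'

Derivation:
Trace (tracking result):
msg = 'user'  # -> msg = 'user'
result = msg.upper()  # -> result = 'USER'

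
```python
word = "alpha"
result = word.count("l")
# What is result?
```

Answer: 1

Derivation:
Trace (tracking result):
word = 'alpha'  # -> word = 'alpha'
result = word.count('l')  # -> result = 1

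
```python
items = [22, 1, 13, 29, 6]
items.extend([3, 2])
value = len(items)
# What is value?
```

Answer: 7

Derivation:
Trace (tracking value):
items = [22, 1, 13, 29, 6]  # -> items = [22, 1, 13, 29, 6]
items.extend([3, 2])  # -> items = [22, 1, 13, 29, 6, 3, 2]
value = len(items)  # -> value = 7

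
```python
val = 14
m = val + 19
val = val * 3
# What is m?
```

Answer: 33

Derivation:
Trace (tracking m):
val = 14  # -> val = 14
m = val + 19  # -> m = 33
val = val * 3  # -> val = 42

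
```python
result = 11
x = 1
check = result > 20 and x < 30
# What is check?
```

Trace (tracking check):
result = 11  # -> result = 11
x = 1  # -> x = 1
check = result > 20 and x < 30  # -> check = False

Answer: False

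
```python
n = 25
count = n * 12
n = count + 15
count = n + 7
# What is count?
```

Answer: 322

Derivation:
Trace (tracking count):
n = 25  # -> n = 25
count = n * 12  # -> count = 300
n = count + 15  # -> n = 315
count = n + 7  # -> count = 322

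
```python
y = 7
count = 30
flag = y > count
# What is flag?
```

Trace (tracking flag):
y = 7  # -> y = 7
count = 30  # -> count = 30
flag = y > count  # -> flag = False

Answer: False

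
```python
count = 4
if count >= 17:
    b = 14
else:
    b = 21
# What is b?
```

Answer: 21

Derivation:
Trace (tracking b):
count = 4  # -> count = 4
if count >= 17:  # condition is False
else:
    b = 21  # -> b = 21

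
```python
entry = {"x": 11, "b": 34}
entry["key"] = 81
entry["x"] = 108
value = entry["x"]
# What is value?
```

Trace (tracking value):
entry = {'x': 11, 'b': 34}  # -> entry = {'x': 11, 'b': 34}
entry['key'] = 81  # -> entry = {'x': 11, 'b': 34, 'key': 81}
entry['x'] = 108  # -> entry = {'x': 108, 'b': 34, 'key': 81}
value = entry['x']  # -> value = 108

Answer: 108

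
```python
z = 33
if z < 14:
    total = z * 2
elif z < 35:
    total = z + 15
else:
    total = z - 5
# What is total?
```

Answer: 48

Derivation:
Trace (tracking total):
z = 33  # -> z = 33
if z < 14:  # condition is False
elif z < 35:  # condition is True
    total = z + 15  # -> total = 48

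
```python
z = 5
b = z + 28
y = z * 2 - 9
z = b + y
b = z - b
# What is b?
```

Trace (tracking b):
z = 5  # -> z = 5
b = z + 28  # -> b = 33
y = z * 2 - 9  # -> y = 1
z = b + y  # -> z = 34
b = z - b  # -> b = 1

Answer: 1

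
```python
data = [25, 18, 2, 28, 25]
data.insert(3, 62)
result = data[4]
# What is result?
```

Answer: 28

Derivation:
Trace (tracking result):
data = [25, 18, 2, 28, 25]  # -> data = [25, 18, 2, 28, 25]
data.insert(3, 62)  # -> data = [25, 18, 2, 62, 28, 25]
result = data[4]  # -> result = 28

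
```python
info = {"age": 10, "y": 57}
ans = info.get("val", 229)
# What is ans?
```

Trace (tracking ans):
info = {'age': 10, 'y': 57}  # -> info = {'age': 10, 'y': 57}
ans = info.get('val', 229)  # -> ans = 229

Answer: 229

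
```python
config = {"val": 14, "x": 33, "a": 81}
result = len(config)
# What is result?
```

Trace (tracking result):
config = {'val': 14, 'x': 33, 'a': 81}  # -> config = {'val': 14, 'x': 33, 'a': 81}
result = len(config)  # -> result = 3

Answer: 3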